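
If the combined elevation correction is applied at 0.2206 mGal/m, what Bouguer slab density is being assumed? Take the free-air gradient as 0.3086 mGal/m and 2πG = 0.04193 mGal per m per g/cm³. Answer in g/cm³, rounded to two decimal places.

0.2206 = 0.3086 − 0.04193 × ρ
ρ = (0.3086 − 0.2206) / 0.04193 = 2.10 g/cm³

2.10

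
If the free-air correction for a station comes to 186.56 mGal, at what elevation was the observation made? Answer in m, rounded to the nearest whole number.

h = 186.56 / 0.3086 = 604.54 m

605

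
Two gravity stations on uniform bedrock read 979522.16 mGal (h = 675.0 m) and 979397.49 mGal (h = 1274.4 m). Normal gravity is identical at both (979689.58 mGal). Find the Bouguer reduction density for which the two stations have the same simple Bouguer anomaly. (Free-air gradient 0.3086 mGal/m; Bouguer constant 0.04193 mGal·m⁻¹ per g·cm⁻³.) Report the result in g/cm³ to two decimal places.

Δg_obs = 979397.49 − 979522.16 = -124.67 mGal over Δh = 1274.4 − 675.0 = 599.4 m
Equal Bouguer anomalies ⇒ Δg_obs + (0.3086 − 0.04193ρ)·Δh = 0
0.3086 − 0.04193ρ = −Δg_obs/Δh = 0.20799
ρ = (0.3086 − 0.20799) / 0.04193 = 2.40 g/cm³

2.40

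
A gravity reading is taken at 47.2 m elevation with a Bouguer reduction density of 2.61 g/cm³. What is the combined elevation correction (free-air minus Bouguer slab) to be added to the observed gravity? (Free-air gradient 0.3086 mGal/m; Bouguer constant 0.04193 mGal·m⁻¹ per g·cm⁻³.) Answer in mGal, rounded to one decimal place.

Combined gradient = 0.3086 − 0.04193 × 2.61 = 0.1991627 mGal/m
Combined elevation correction = 0.1991627 × 47.2 = 9.4 mGal

9.4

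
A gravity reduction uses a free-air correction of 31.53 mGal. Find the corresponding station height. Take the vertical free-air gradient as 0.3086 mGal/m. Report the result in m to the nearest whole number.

102

h = 31.53 / 0.3086 = 102.17 m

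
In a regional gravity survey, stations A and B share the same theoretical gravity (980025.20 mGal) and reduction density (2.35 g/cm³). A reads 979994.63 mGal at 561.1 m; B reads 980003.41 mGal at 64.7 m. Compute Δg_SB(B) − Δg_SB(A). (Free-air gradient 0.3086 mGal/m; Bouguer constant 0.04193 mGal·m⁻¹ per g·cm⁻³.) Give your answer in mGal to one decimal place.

-95.5

Δg_SB(A) = 979994.63 − 980025.20 + 0.3086×561.1 − 0.04193×2.35×561.1 = 87.30 mGal
Δg_SB(B) = 980003.41 − 980025.20 + 0.3086×64.7 − 0.04193×2.35×64.7 = -8.20 mGal
Difference = -8.20 − (87.30) = -95.50 mGal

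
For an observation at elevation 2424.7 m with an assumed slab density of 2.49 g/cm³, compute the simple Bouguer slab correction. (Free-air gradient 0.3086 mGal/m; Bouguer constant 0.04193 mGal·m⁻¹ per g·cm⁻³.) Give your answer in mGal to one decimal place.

253.2

Bouguer slab correction = 0.04193 × 2.49 × 2424.7 = 253.2 mGal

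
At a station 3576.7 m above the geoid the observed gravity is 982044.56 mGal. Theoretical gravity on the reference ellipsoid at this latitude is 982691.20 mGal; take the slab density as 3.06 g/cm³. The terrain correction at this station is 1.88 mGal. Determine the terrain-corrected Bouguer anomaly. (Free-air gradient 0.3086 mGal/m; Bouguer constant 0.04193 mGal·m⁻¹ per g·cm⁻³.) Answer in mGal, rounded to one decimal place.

0.1

Free-air correction = 0.3086 × 3576.7 = 1103.77 mGal
Free-air anomaly = 982044.56 − 982691.20 + (1103.77) = 457.13 mGal
Bouguer slab correction = 0.04193 × 3.06 × 3576.7 = 458.91 mGal
Simple Bouguer anomaly = 457.13 − (458.91) = -1.78 mGal
Complete Bouguer anomaly = -1.78 + 1.88 = 0.10 mGal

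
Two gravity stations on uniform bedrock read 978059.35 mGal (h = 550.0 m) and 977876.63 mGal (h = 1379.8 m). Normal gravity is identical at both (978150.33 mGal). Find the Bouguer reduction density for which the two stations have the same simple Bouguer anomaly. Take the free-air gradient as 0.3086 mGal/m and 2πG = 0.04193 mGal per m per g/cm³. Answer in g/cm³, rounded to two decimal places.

2.11

Δg_obs = 977876.63 − 978059.35 = -182.72 mGal over Δh = 1379.8 − 550.0 = 829.8 m
Equal Bouguer anomalies ⇒ Δg_obs + (0.3086 − 0.04193ρ)·Δh = 0
0.3086 − 0.04193ρ = −Δg_obs/Δh = 0.22020
ρ = (0.3086 − 0.22020) / 0.04193 = 2.11 g/cm³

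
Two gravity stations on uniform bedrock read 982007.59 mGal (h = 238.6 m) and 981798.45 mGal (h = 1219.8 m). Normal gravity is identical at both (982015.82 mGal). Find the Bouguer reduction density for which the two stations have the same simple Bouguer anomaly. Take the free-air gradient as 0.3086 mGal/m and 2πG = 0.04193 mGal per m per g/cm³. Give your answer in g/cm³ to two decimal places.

Δg_obs = 981798.45 − 982007.59 = -209.14 mGal over Δh = 1219.8 − 238.6 = 981.2 m
Equal Bouguer anomalies ⇒ Δg_obs + (0.3086 − 0.04193ρ)·Δh = 0
0.3086 − 0.04193ρ = −Δg_obs/Δh = 0.21315
ρ = (0.3086 − 0.21315) / 0.04193 = 2.28 g/cm³

2.28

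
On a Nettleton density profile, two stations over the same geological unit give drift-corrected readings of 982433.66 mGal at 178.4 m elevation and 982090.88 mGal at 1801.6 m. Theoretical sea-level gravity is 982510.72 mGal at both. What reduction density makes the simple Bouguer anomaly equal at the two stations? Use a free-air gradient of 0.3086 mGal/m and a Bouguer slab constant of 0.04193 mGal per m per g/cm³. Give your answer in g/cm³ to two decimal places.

Δg_obs = 982090.88 − 982433.66 = -342.78 mGal over Δh = 1801.6 − 178.4 = 1623.2 m
Equal Bouguer anomalies ⇒ Δg_obs + (0.3086 − 0.04193ρ)·Δh = 0
0.3086 − 0.04193ρ = −Δg_obs/Δh = 0.21118
ρ = (0.3086 − 0.21118) / 0.04193 = 2.32 g/cm³

2.32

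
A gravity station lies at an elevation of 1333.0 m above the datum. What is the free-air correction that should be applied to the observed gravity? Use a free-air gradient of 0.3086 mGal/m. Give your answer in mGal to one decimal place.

Free-air correction = 0.3086 × 1333.0 = 411.4 mGal

411.4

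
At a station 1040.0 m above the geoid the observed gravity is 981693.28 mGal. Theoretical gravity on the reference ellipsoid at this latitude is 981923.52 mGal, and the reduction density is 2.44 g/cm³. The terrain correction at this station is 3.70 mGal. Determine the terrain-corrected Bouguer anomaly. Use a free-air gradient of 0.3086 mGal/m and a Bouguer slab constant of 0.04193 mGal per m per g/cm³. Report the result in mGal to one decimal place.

-12.0

Free-air correction = 0.3086 × 1040.0 = 320.94 mGal
Free-air anomaly = 981693.28 − 981923.52 + (320.94) = 90.70 mGal
Bouguer slab correction = 0.04193 × 2.44 × 1040.0 = 106.40 mGal
Simple Bouguer anomaly = 90.70 − (106.40) = -15.70 mGal
Complete Bouguer anomaly = -15.70 + 3.70 = -12.00 mGal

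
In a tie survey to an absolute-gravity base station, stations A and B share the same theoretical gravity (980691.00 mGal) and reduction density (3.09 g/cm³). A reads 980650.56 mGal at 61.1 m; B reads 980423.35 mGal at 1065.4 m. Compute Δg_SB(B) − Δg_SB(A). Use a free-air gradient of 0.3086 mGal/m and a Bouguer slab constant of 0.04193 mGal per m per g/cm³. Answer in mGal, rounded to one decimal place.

-47.4

Δg_SB(A) = 980650.56 − 980691.00 + 0.3086×61.1 − 0.04193×3.09×61.1 = -29.50 mGal
Δg_SB(B) = 980423.35 − 980691.00 + 0.3086×1065.4 − 0.04193×3.09×1065.4 = -76.90 mGal
Difference = -76.90 − (-29.50) = -47.40 mGal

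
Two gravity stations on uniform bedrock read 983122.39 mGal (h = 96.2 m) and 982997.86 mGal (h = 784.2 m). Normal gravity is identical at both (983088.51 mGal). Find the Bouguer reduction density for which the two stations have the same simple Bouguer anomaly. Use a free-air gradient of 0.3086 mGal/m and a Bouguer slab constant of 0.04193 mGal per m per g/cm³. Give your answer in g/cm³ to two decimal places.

Δg_obs = 982997.86 − 983122.39 = -124.53 mGal over Δh = 784.2 − 96.2 = 688.0 m
Equal Bouguer anomalies ⇒ Δg_obs + (0.3086 − 0.04193ρ)·Δh = 0
0.3086 − 0.04193ρ = −Δg_obs/Δh = 0.18100
ρ = (0.3086 − 0.18100) / 0.04193 = 3.04 g/cm³

3.04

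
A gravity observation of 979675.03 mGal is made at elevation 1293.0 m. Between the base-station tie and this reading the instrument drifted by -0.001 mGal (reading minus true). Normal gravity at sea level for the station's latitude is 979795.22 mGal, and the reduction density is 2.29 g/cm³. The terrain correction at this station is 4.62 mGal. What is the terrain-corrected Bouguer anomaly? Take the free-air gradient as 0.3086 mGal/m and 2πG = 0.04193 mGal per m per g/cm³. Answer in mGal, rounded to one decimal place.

159.3

Drift-corrected reading = 979675.03 − (-0.001) = 979675.031 mGal
Free-air correction = 0.3086 × 1293.0 = 399.02 mGal
Free-air anomaly = 979675.031 − 979795.22 + (399.02) = 278.831 mGal
Bouguer slab correction = 0.04193 × 2.29 × 1293.0 = 124.15 mGal
Simple Bouguer anomaly = 278.831 − (124.15) = 154.681 mGal
Complete Bouguer anomaly = 154.681 + 4.62 = 159.301 mGal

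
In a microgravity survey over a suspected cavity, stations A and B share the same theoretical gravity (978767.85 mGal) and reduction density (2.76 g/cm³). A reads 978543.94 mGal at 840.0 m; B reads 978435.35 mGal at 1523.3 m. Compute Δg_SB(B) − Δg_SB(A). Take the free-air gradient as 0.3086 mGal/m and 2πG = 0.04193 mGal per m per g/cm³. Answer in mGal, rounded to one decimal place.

Δg_SB(A) = 978543.94 − 978767.85 + 0.3086×840.0 − 0.04193×2.76×840.0 = -61.90 mGal
Δg_SB(B) = 978435.35 − 978767.85 + 0.3086×1523.3 − 0.04193×2.76×1523.3 = -38.70 mGal
Difference = -38.70 − (-61.90) = 23.20 mGal

23.2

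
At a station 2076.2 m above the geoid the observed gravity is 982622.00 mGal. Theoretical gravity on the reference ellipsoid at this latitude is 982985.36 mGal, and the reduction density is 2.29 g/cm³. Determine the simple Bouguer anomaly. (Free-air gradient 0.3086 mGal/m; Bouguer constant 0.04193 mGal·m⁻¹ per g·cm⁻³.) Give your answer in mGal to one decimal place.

Free-air correction = 0.3086 × 2076.2 = 640.72 mGal
Free-air anomaly = 982622.00 − 982985.36 + (640.72) = 277.36 mGal
Bouguer slab correction = 0.04193 × 2.29 × 2076.2 = 199.36 mGal
Simple Bouguer anomaly = 277.36 − (199.36) = 78.00 mGal

78.0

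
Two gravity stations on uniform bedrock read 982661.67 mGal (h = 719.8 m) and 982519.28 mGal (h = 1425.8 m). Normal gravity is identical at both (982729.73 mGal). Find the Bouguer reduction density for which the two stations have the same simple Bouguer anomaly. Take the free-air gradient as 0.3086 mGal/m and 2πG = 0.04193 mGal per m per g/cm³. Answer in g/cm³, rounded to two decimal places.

Δg_obs = 982519.28 − 982661.67 = -142.39 mGal over Δh = 1425.8 − 719.8 = 706.0 m
Equal Bouguer anomalies ⇒ Δg_obs + (0.3086 − 0.04193ρ)·Δh = 0
0.3086 − 0.04193ρ = −Δg_obs/Δh = 0.20169
ρ = (0.3086 − 0.20169) / 0.04193 = 2.55 g/cm³

2.55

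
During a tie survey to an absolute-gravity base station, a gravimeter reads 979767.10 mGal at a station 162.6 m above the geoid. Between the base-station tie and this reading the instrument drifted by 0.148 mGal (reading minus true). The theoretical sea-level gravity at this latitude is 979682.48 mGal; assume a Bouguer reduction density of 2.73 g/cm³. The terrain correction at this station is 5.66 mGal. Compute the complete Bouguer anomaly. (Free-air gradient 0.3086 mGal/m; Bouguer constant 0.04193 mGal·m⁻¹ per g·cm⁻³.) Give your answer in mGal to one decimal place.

121.7

Drift-corrected reading = 979767.10 − (0.148) = 979766.952 mGal
Free-air correction = 0.3086 × 162.6 = 50.18 mGal
Free-air anomaly = 979766.952 − 979682.48 + (50.18) = 134.652 mGal
Bouguer slab correction = 0.04193 × 2.73 × 162.6 = 18.61 mGal
Simple Bouguer anomaly = 134.652 − (18.61) = 116.042 mGal
Complete Bouguer anomaly = 116.042 + 5.66 = 121.702 mGal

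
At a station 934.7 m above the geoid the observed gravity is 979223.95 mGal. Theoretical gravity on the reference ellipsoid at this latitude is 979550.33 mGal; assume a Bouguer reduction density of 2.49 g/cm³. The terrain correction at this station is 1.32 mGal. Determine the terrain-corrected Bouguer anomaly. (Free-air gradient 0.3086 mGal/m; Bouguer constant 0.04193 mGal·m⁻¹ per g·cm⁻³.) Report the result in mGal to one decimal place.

Free-air correction = 0.3086 × 934.7 = 288.45 mGal
Free-air anomaly = 979223.95 − 979550.33 + (288.45) = -37.93 mGal
Bouguer slab correction = 0.04193 × 2.49 × 934.7 = 97.59 mGal
Simple Bouguer anomaly = -37.93 − (97.59) = -135.52 mGal
Complete Bouguer anomaly = -135.52 + 1.32 = -134.20 mGal

-134.2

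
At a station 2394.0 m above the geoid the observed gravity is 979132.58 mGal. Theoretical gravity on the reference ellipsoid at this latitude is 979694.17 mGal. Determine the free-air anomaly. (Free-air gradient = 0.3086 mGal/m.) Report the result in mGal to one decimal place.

Free-air correction = 0.3086 × 2394.0 = 738.79 mGal
Free-air anomaly = 979132.58 − 979694.17 + (738.79) = 177.20 mGal

177.2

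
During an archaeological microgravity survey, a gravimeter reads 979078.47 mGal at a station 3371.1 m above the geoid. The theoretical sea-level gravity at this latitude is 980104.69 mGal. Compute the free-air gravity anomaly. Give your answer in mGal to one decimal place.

14.1

Free-air correction = 0.3086 × 3371.1 = 1040.32 mGal
Free-air anomaly = 979078.47 − 980104.69 + (1040.32) = 14.10 mGal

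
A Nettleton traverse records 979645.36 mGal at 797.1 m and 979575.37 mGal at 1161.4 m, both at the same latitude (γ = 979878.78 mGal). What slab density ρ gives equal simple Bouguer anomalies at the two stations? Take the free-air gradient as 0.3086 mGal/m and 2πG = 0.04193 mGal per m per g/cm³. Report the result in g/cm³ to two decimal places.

Δg_obs = 979575.37 − 979645.36 = -69.99 mGal over Δh = 1161.4 − 797.1 = 364.3 m
Equal Bouguer anomalies ⇒ Δg_obs + (0.3086 − 0.04193ρ)·Δh = 0
0.3086 − 0.04193ρ = −Δg_obs/Δh = 0.19212
ρ = (0.3086 − 0.19212) / 0.04193 = 2.78 g/cm³

2.78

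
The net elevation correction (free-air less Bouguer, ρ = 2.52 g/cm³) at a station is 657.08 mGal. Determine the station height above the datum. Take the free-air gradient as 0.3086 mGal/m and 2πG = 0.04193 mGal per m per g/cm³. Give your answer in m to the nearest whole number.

Combined gradient = 0.3086 − 0.04193 × 2.52 = 0.2029364 mGal/m
h = 657.08 / 0.2029364 = 3237.86 m

3238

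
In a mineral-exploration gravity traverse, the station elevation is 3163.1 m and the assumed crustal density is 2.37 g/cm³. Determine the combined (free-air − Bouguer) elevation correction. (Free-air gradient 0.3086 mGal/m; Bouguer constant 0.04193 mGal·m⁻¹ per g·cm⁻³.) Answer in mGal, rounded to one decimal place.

661.8

Combined gradient = 0.3086 − 0.04193 × 2.37 = 0.2092259 mGal/m
Combined elevation correction = 0.2092259 × 3163.1 = 661.8 mGal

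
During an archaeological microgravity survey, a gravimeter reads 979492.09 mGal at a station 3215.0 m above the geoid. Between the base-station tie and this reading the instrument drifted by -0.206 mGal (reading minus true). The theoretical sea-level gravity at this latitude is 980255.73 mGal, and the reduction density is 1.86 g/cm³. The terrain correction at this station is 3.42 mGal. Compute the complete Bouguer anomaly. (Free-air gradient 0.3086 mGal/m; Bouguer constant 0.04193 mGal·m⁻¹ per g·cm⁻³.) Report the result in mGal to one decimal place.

-18.6

Drift-corrected reading = 979492.09 − (-0.206) = 979492.296 mGal
Free-air correction = 0.3086 × 3215.0 = 992.15 mGal
Free-air anomaly = 979492.296 − 980255.73 + (992.15) = 228.716 mGal
Bouguer slab correction = 0.04193 × 1.86 × 3215.0 = 250.74 mGal
Simple Bouguer anomaly = 228.716 − (250.74) = -22.024 mGal
Complete Bouguer anomaly = -22.024 + 3.42 = -18.604 mGal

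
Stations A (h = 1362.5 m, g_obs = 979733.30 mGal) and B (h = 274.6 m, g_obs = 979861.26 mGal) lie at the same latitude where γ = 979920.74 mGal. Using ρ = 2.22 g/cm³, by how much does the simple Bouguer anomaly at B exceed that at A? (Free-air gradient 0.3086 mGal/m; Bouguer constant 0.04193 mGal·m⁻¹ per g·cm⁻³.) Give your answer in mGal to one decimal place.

-106.5

Δg_SB(A) = 979733.30 − 979920.74 + 0.3086×1362.5 − 0.04193×2.22×1362.5 = 106.20 mGal
Δg_SB(B) = 979861.26 − 979920.74 + 0.3086×274.6 − 0.04193×2.22×274.6 = -0.30 mGal
Difference = -0.30 − (106.20) = -106.50 mGal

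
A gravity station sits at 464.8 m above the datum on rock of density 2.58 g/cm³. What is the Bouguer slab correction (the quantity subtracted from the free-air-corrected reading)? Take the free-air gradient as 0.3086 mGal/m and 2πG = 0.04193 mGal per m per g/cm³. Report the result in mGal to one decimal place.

Bouguer slab correction = 0.04193 × 2.58 × 464.8 = 50.3 mGal

50.3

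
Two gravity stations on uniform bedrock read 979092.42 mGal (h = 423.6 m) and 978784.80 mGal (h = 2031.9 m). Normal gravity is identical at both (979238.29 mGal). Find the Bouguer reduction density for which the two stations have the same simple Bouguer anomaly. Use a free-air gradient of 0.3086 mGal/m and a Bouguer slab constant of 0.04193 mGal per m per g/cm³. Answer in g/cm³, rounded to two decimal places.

Δg_obs = 978784.80 − 979092.42 = -307.62 mGal over Δh = 2031.9 − 423.6 = 1608.3 m
Equal Bouguer anomalies ⇒ Δg_obs + (0.3086 − 0.04193ρ)·Δh = 0
0.3086 − 0.04193ρ = −Δg_obs/Δh = 0.19127
ρ = (0.3086 − 0.19127) / 0.04193 = 2.80 g/cm³

2.80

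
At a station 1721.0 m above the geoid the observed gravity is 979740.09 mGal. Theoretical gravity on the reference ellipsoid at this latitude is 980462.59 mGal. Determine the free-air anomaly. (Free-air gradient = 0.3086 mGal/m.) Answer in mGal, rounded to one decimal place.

Free-air correction = 0.3086 × 1721.0 = 531.10 mGal
Free-air anomaly = 979740.09 − 980462.59 + (531.10) = -191.40 mGal

-191.4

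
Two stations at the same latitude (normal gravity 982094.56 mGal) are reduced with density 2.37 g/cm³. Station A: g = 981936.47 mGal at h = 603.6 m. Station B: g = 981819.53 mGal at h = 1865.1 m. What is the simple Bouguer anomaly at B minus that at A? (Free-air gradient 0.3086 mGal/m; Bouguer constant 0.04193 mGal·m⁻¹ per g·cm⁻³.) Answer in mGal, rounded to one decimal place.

147.0

Δg_SB(A) = 981936.47 − 982094.56 + 0.3086×603.6 − 0.04193×2.37×603.6 = -31.80 mGal
Δg_SB(B) = 981819.53 − 982094.56 + 0.3086×1865.1 − 0.04193×2.37×1865.1 = 115.20 mGal
Difference = 115.20 − (-31.80) = 147.00 mGal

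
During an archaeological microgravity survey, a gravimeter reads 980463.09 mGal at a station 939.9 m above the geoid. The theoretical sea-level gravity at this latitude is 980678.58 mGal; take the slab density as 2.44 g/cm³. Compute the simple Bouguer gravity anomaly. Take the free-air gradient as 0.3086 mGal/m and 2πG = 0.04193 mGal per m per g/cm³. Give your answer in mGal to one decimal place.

-21.6

Free-air correction = 0.3086 × 939.9 = 290.05 mGal
Free-air anomaly = 980463.09 − 980678.58 + (290.05) = 74.56 mGal
Bouguer slab correction = 0.04193 × 2.44 × 939.9 = 96.16 mGal
Simple Bouguer anomaly = 74.56 − (96.16) = -21.60 mGal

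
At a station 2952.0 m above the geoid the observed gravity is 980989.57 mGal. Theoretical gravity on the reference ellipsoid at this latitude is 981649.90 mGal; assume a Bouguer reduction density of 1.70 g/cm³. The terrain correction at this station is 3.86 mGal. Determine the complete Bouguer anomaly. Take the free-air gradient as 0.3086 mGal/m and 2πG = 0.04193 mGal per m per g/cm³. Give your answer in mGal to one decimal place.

44.1

Free-air correction = 0.3086 × 2952.0 = 910.99 mGal
Free-air anomaly = 980989.57 − 981649.90 + (910.99) = 250.66 mGal
Bouguer slab correction = 0.04193 × 1.70 × 2952.0 = 210.42 mGal
Simple Bouguer anomaly = 250.66 − (210.42) = 40.24 mGal
Complete Bouguer anomaly = 40.24 + 3.86 = 44.10 mGal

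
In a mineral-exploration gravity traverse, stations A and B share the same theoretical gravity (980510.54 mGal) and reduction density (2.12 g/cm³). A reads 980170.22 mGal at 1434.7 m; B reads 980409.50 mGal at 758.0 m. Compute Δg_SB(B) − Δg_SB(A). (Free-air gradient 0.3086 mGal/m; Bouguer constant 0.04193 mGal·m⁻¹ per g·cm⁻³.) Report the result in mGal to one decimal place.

Δg_SB(A) = 980170.22 − 980510.54 + 0.3086×1434.7 − 0.04193×2.12×1434.7 = -25.10 mGal
Δg_SB(B) = 980409.50 − 980510.54 + 0.3086×758.0 − 0.04193×2.12×758.0 = 65.50 mGal
Difference = 65.50 − (-25.10) = 90.60 mGal

90.6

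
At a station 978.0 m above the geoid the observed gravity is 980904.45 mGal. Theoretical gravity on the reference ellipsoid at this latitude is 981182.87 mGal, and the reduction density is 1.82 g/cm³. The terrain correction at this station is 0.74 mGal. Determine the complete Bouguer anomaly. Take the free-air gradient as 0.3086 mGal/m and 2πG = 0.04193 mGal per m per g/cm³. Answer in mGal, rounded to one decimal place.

Free-air correction = 0.3086 × 978.0 = 301.81 mGal
Free-air anomaly = 980904.45 − 981182.87 + (301.81) = 23.39 mGal
Bouguer slab correction = 0.04193 × 1.82 × 978.0 = 74.63 mGal
Simple Bouguer anomaly = 23.39 − (74.63) = -51.24 mGal
Complete Bouguer anomaly = -51.24 + 0.74 = -50.50 mGal

-50.5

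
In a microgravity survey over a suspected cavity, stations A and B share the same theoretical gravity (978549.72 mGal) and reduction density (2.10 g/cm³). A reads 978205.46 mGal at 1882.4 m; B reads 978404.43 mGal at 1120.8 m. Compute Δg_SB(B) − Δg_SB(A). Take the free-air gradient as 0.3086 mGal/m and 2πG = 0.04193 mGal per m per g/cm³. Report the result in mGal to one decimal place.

31.0

Δg_SB(A) = 978205.46 − 978549.72 + 0.3086×1882.4 − 0.04193×2.10×1882.4 = 70.90 mGal
Δg_SB(B) = 978404.43 − 978549.72 + 0.3086×1120.8 − 0.04193×2.10×1120.8 = 101.90 mGal
Difference = 101.90 − (70.90) = 31.00 mGal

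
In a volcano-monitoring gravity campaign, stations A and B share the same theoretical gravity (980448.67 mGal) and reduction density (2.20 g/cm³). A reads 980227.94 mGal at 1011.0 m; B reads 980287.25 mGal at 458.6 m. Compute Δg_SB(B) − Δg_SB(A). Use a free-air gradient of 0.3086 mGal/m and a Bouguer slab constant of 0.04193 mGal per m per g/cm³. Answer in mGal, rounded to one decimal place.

Δg_SB(A) = 980227.94 − 980448.67 + 0.3086×1011.0 − 0.04193×2.20×1011.0 = -2.00 mGal
Δg_SB(B) = 980287.25 − 980448.67 + 0.3086×458.6 − 0.04193×2.20×458.6 = -62.20 mGal
Difference = -62.20 − (-2.00) = -60.20 mGal

-60.2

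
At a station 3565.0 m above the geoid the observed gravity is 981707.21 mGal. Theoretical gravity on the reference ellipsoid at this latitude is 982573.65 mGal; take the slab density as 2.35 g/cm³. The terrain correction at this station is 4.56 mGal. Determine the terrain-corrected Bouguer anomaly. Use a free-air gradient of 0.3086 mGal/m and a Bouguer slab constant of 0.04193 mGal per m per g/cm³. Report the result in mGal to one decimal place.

-113.0

Free-air correction = 0.3086 × 3565.0 = 1100.16 mGal
Free-air anomaly = 981707.21 − 982573.65 + (1100.16) = 233.72 mGal
Bouguer slab correction = 0.04193 × 2.35 × 3565.0 = 351.28 mGal
Simple Bouguer anomaly = 233.72 − (351.28) = -117.56 mGal
Complete Bouguer anomaly = -117.56 + 4.56 = -113.00 mGal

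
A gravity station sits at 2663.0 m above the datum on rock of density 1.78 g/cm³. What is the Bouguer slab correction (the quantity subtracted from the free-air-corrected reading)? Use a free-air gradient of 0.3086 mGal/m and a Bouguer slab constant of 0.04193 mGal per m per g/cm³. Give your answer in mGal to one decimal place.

Bouguer slab correction = 0.04193 × 1.78 × 2663.0 = 198.8 mGal

198.8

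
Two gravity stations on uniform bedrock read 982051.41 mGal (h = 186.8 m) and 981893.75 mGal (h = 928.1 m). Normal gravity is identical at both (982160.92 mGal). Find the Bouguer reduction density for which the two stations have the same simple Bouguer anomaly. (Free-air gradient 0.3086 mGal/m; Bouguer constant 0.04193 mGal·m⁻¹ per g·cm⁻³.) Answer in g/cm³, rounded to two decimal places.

2.29

Δg_obs = 981893.75 − 982051.41 = -157.66 mGal over Δh = 928.1 − 186.8 = 741.3 m
Equal Bouguer anomalies ⇒ Δg_obs + (0.3086 − 0.04193ρ)·Δh = 0
0.3086 − 0.04193ρ = −Δg_obs/Δh = 0.21268
ρ = (0.3086 − 0.21268) / 0.04193 = 2.29 g/cm³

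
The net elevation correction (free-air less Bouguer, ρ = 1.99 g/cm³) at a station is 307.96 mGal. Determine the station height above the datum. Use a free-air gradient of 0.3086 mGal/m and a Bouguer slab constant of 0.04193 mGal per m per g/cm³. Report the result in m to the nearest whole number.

Combined gradient = 0.3086 − 0.04193 × 1.99 = 0.2251593 mGal/m
h = 307.96 / 0.2251593 = 1367.74 m

1368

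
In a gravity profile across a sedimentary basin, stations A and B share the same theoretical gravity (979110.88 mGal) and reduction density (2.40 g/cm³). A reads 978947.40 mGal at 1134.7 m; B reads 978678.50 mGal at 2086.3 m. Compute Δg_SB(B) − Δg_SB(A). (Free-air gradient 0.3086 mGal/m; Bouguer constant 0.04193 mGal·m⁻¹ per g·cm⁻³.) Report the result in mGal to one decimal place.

Δg_SB(A) = 978947.40 − 979110.88 + 0.3086×1134.7 − 0.04193×2.40×1134.7 = 72.50 mGal
Δg_SB(B) = 978678.50 − 979110.88 + 0.3086×2086.3 − 0.04193×2.40×2086.3 = 1.50 mGal
Difference = 1.50 − (72.50) = -71.00 mGal

-71.0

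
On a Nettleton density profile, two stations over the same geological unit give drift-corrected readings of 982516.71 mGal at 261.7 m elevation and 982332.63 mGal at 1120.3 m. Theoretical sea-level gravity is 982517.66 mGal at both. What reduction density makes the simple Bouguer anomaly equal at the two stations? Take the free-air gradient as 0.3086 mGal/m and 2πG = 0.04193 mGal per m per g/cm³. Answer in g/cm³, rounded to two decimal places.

2.25

Δg_obs = 982332.63 − 982516.71 = -184.08 mGal over Δh = 1120.3 − 261.7 = 858.6 m
Equal Bouguer anomalies ⇒ Δg_obs + (0.3086 − 0.04193ρ)·Δh = 0
0.3086 − 0.04193ρ = −Δg_obs/Δh = 0.21440
ρ = (0.3086 − 0.21440) / 0.04193 = 2.25 g/cm³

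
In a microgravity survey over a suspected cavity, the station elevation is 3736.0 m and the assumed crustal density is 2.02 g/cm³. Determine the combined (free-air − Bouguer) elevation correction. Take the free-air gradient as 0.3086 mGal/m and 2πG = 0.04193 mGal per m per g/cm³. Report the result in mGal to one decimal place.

836.5

Combined gradient = 0.3086 − 0.04193 × 2.02 = 0.2239014 mGal/m
Combined elevation correction = 0.2239014 × 3736.0 = 836.5 mGal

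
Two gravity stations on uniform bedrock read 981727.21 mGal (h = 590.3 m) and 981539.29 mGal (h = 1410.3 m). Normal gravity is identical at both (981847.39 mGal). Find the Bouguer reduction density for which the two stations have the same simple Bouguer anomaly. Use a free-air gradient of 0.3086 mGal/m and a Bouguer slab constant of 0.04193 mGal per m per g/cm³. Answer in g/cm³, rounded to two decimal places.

Δg_obs = 981539.29 − 981727.21 = -187.92 mGal over Δh = 1410.3 − 590.3 = 820.0 m
Equal Bouguer anomalies ⇒ Δg_obs + (0.3086 − 0.04193ρ)·Δh = 0
0.3086 − 0.04193ρ = −Δg_obs/Δh = 0.22917
ρ = (0.3086 − 0.22917) / 0.04193 = 1.89 g/cm³

1.89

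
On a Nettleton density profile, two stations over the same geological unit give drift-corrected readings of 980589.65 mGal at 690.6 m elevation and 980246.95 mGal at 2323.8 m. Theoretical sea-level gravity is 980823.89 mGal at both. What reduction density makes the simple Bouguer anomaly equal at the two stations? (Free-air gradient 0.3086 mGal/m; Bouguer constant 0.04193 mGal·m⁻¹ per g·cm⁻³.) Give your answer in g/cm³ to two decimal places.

2.36

Δg_obs = 980246.95 − 980589.65 = -342.70 mGal over Δh = 2323.8 − 690.6 = 1633.2 m
Equal Bouguer anomalies ⇒ Δg_obs + (0.3086 − 0.04193ρ)·Δh = 0
0.3086 − 0.04193ρ = −Δg_obs/Δh = 0.20983
ρ = (0.3086 − 0.20983) / 0.04193 = 2.36 g/cm³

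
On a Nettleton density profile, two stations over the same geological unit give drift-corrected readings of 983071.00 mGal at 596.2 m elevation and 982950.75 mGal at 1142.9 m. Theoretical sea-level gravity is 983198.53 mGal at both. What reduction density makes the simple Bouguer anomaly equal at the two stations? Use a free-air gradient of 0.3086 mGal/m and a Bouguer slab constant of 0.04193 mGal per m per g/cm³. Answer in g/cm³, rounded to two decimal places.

2.11

Δg_obs = 982950.75 − 983071.00 = -120.25 mGal over Δh = 1142.9 − 596.2 = 546.7 m
Equal Bouguer anomalies ⇒ Δg_obs + (0.3086 − 0.04193ρ)·Δh = 0
0.3086 − 0.04193ρ = −Δg_obs/Δh = 0.21996
ρ = (0.3086 − 0.21996) / 0.04193 = 2.11 g/cm³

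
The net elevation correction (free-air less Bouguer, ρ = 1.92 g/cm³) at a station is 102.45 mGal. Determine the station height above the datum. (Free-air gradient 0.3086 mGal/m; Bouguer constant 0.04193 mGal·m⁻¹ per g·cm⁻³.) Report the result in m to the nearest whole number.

449

Combined gradient = 0.3086 − 0.04193 × 1.92 = 0.2280944 mGal/m
h = 102.45 / 0.2280944 = 449.16 m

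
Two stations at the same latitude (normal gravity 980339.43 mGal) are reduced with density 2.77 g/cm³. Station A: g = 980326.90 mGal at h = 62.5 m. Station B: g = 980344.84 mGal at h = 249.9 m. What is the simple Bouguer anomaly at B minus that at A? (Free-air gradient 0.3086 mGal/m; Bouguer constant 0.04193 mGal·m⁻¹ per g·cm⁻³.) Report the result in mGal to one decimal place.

54.0

Δg_SB(A) = 980326.90 − 980339.43 + 0.3086×62.5 − 0.04193×2.77×62.5 = -0.50 mGal
Δg_SB(B) = 980344.84 − 980339.43 + 0.3086×249.9 − 0.04193×2.77×249.9 = 53.50 mGal
Difference = 53.50 − (-0.50) = 54.00 mGal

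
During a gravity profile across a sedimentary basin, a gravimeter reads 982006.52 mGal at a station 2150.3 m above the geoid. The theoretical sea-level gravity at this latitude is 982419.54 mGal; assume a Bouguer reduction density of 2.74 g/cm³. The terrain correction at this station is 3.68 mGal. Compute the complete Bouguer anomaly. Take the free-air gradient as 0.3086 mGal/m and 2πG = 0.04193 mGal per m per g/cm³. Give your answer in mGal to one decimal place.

7.2

Free-air correction = 0.3086 × 2150.3 = 663.58 mGal
Free-air anomaly = 982006.52 − 982419.54 + (663.58) = 250.56 mGal
Bouguer slab correction = 0.04193 × 2.74 × 2150.3 = 247.04 mGal
Simple Bouguer anomaly = 250.56 − (247.04) = 3.52 mGal
Complete Bouguer anomaly = 3.52 + 3.68 = 7.20 mGal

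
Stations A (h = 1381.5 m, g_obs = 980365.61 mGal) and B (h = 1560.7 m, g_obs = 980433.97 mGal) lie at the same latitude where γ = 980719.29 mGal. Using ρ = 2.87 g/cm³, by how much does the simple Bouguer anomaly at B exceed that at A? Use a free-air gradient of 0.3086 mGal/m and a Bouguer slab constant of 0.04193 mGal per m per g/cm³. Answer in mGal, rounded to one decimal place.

Δg_SB(A) = 980365.61 − 980719.29 + 0.3086×1381.5 − 0.04193×2.87×1381.5 = -93.60 mGal
Δg_SB(B) = 980433.97 − 980719.29 + 0.3086×1560.7 − 0.04193×2.87×1560.7 = 8.50 mGal
Difference = 8.50 − (-93.60) = 102.10 mGal

102.1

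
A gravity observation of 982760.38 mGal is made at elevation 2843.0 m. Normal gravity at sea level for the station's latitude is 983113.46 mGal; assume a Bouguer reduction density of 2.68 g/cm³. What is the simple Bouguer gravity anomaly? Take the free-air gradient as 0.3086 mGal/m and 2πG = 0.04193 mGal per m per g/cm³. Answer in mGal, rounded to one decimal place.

204.8

Free-air correction = 0.3086 × 2843.0 = 877.35 mGal
Free-air anomaly = 982760.38 − 983113.46 + (877.35) = 524.27 mGal
Bouguer slab correction = 0.04193 × 2.68 × 2843.0 = 319.47 mGal
Simple Bouguer anomaly = 524.27 − (319.47) = 204.80 mGal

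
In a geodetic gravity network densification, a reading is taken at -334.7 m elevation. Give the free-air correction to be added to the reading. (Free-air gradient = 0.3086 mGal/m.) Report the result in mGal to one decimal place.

-103.3

Free-air correction = 0.3086 × -334.7 = -103.3 mGal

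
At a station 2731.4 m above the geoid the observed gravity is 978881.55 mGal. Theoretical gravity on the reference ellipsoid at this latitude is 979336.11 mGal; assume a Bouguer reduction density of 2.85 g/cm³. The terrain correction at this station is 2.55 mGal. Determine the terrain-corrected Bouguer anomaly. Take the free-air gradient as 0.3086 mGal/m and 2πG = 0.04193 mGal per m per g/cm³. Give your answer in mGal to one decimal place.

Free-air correction = 0.3086 × 2731.4 = 842.91 mGal
Free-air anomaly = 978881.55 − 979336.11 + (842.91) = 388.35 mGal
Bouguer slab correction = 0.04193 × 2.85 × 2731.4 = 326.40 mGal
Simple Bouguer anomaly = 388.35 − (326.40) = 61.95 mGal
Complete Bouguer anomaly = 61.95 + 2.55 = 64.50 mGal

64.5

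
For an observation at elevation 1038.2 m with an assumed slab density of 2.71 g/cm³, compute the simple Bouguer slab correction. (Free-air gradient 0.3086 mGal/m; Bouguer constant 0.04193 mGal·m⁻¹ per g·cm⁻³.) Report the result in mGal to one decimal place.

118.0

Bouguer slab correction = 0.04193 × 2.71 × 1038.2 = 118.0 mGal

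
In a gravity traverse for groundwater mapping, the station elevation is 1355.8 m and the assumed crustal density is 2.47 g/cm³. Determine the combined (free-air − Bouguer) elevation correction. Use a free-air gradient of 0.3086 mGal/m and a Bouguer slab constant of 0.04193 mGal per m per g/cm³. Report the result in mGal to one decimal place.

Combined gradient = 0.3086 − 0.04193 × 2.47 = 0.2050329 mGal/m
Combined elevation correction = 0.2050329 × 1355.8 = 278.0 mGal

278.0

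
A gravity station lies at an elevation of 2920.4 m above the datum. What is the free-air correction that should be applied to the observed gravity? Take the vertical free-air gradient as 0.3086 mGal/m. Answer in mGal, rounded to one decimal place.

901.2

Free-air correction = 0.3086 × 2920.4 = 901.2 mGal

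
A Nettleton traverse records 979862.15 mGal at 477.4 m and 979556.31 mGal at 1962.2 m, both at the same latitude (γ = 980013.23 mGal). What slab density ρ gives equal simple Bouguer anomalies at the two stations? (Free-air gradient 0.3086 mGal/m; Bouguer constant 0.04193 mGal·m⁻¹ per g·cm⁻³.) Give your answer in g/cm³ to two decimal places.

2.45

Δg_obs = 979556.31 − 979862.15 = -305.84 mGal over Δh = 1962.2 − 477.4 = 1484.8 m
Equal Bouguer anomalies ⇒ Δg_obs + (0.3086 − 0.04193ρ)·Δh = 0
0.3086 − 0.04193ρ = −Δg_obs/Δh = 0.20598
ρ = (0.3086 − 0.20598) / 0.04193 = 2.45 g/cm³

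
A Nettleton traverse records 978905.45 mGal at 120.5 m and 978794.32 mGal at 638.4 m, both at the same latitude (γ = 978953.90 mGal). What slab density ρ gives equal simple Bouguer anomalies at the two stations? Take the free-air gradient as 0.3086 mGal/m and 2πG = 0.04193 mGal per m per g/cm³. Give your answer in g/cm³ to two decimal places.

Δg_obs = 978794.32 − 978905.45 = -111.13 mGal over Δh = 638.4 − 120.5 = 517.9 m
Equal Bouguer anomalies ⇒ Δg_obs + (0.3086 − 0.04193ρ)·Δh = 0
0.3086 − 0.04193ρ = −Δg_obs/Δh = 0.21458
ρ = (0.3086 − 0.21458) / 0.04193 = 2.24 g/cm³

2.24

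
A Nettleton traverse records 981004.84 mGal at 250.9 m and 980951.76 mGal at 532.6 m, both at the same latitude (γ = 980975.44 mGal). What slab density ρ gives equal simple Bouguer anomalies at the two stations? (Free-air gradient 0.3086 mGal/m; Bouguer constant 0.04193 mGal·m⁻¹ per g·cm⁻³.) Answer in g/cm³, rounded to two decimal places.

2.87

Δg_obs = 980951.76 − 981004.84 = -53.08 mGal over Δh = 532.6 − 250.9 = 281.7 m
Equal Bouguer anomalies ⇒ Δg_obs + (0.3086 − 0.04193ρ)·Δh = 0
0.3086 − 0.04193ρ = −Δg_obs/Δh = 0.18843
ρ = (0.3086 − 0.18843) / 0.04193 = 2.87 g/cm³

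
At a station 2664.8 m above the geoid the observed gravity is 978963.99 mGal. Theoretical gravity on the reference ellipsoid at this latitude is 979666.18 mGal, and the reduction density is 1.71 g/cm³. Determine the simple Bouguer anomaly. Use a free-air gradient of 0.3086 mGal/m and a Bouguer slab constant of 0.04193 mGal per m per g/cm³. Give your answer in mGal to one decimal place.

-70.9

Free-air correction = 0.3086 × 2664.8 = 822.36 mGal
Free-air anomaly = 978963.99 − 979666.18 + (822.36) = 120.17 mGal
Bouguer slab correction = 0.04193 × 1.71 × 2664.8 = 191.07 mGal
Simple Bouguer anomaly = 120.17 − (191.07) = -70.90 mGal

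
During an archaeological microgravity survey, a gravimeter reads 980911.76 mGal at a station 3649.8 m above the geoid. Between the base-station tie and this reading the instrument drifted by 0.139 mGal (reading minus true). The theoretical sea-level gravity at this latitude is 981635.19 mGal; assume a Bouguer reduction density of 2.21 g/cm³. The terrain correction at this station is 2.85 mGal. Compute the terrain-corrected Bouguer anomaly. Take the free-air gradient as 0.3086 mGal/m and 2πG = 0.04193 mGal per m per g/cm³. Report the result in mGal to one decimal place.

67.4

Drift-corrected reading = 980911.76 − (0.139) = 980911.621 mGal
Free-air correction = 0.3086 × 3649.8 = 1126.33 mGal
Free-air anomaly = 980911.621 − 981635.19 + (1126.33) = 402.761 mGal
Bouguer slab correction = 0.04193 × 2.21 × 3649.8 = 338.21 mGal
Simple Bouguer anomaly = 402.761 − (338.21) = 64.551 mGal
Complete Bouguer anomaly = 64.551 + 2.85 = 67.401 mGal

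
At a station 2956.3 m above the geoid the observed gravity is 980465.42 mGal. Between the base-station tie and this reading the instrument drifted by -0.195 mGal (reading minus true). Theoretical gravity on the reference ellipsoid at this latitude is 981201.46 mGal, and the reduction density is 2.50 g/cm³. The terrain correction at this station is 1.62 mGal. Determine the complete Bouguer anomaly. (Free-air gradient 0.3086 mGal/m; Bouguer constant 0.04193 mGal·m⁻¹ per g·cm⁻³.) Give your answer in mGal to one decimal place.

-131.8

Drift-corrected reading = 980465.42 − (-0.195) = 980465.615 mGal
Free-air correction = 0.3086 × 2956.3 = 912.31 mGal
Free-air anomaly = 980465.615 − 981201.46 + (912.31) = 176.465 mGal
Bouguer slab correction = 0.04193 × 2.50 × 2956.3 = 309.89 mGal
Simple Bouguer anomaly = 176.465 − (309.89) = -133.425 mGal
Complete Bouguer anomaly = -133.425 + 1.62 = -131.805 mGal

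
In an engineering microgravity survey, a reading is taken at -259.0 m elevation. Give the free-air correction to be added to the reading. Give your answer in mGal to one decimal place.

Free-air correction = 0.3086 × -259.0 = -79.9 mGal

-79.9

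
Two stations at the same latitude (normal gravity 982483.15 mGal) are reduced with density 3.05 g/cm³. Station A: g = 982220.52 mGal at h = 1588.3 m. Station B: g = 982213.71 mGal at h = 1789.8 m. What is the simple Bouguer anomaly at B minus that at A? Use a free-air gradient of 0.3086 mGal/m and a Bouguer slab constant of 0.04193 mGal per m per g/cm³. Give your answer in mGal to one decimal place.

29.6

Δg_SB(A) = 982220.52 − 982483.15 + 0.3086×1588.3 − 0.04193×3.05×1588.3 = 24.40 mGal
Δg_SB(B) = 982213.71 − 982483.15 + 0.3086×1789.8 − 0.04193×3.05×1789.8 = 54.00 mGal
Difference = 54.00 − (24.40) = 29.60 mGal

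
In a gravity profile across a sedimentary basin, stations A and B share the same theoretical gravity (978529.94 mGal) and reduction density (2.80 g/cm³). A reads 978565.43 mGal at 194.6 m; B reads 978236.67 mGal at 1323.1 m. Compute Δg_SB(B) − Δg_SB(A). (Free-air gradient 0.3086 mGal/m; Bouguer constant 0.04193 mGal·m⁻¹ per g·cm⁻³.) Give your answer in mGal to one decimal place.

Δg_SB(A) = 978565.43 − 978529.94 + 0.3086×194.6 − 0.04193×2.80×194.6 = 72.70 mGal
Δg_SB(B) = 978236.67 − 978529.94 + 0.3086×1323.1 − 0.04193×2.80×1323.1 = -40.30 mGal
Difference = -40.30 − (72.70) = -113.00 mGal

-113.0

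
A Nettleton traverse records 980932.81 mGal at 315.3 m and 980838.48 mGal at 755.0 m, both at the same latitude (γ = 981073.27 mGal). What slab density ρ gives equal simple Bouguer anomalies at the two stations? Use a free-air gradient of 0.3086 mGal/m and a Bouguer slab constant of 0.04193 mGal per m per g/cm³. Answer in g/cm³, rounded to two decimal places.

2.24

Δg_obs = 980838.48 − 980932.81 = -94.33 mGal over Δh = 755.0 − 315.3 = 439.7 m
Equal Bouguer anomalies ⇒ Δg_obs + (0.3086 − 0.04193ρ)·Δh = 0
0.3086 − 0.04193ρ = −Δg_obs/Δh = 0.21453
ρ = (0.3086 − 0.21453) / 0.04193 = 2.24 g/cm³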